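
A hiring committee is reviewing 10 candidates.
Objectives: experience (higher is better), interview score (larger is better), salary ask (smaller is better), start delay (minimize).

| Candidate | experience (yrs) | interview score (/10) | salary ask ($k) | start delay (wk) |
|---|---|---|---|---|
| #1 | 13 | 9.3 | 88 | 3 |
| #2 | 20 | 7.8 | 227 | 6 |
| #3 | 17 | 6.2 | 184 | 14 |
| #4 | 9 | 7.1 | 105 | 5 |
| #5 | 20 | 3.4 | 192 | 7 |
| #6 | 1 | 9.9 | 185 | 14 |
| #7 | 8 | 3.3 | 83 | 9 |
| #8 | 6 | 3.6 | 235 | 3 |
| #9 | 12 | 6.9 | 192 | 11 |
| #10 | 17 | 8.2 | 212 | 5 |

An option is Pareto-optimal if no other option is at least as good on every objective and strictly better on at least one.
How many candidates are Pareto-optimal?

7

#1: not dominated.
#2: not dominated.
#3: not dominated.
#4: dominated by #1 (experience 13≥9, interview score 9.3≥7.1, salary ask 88≤105, start delay 3≤5).
#5: not dominated.
#6: not dominated (best interview score).
#7: not dominated (best salary ask).
#8: dominated by #1 (experience 13≥6, interview score 9.3≥3.6, salary ask 88≤235, start delay 3≤3).
#9: dominated by #1 (experience 13≥12, interview score 9.3≥6.9, salary ask 88≤192, start delay 3≤11).
#10: not dominated.
Pareto-optimal: #1, #2, #3, #5, #6, #7, #10 → 7.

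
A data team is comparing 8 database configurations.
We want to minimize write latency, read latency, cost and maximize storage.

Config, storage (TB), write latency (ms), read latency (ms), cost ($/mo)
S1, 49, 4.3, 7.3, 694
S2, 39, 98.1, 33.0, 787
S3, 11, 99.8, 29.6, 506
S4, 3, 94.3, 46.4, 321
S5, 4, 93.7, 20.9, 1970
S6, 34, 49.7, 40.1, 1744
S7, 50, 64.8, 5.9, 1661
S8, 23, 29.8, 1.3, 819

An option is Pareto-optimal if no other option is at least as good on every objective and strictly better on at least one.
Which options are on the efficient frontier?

S1, S3, S4, S7, S8

S1: not dominated (best write latency).
S2: dominated by S1 (storage 49≥39, write latency 4.3≤98.1, read latency 7.3≤33.0, cost 694≤787).
S3: not dominated.
S4: not dominated (best cost).
S5: dominated by S1 (storage 49≥4, write latency 4.3≤93.7, read latency 7.3≤20.9, cost 694≤1970).
S6: dominated by S1 (storage 49≥34, write latency 4.3≤49.7, read latency 7.3≤40.1, cost 694≤1744).
S7: not dominated (best storage).
S8: not dominated (best read latency).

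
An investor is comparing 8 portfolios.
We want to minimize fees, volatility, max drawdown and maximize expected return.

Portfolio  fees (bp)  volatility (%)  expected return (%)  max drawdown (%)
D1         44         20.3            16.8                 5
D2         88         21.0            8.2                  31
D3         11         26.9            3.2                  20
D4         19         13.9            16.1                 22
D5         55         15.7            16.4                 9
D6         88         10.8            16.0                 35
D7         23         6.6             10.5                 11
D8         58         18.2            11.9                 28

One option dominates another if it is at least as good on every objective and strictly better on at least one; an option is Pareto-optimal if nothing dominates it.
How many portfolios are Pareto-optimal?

6

D1: not dominated (best expected return).
D2: dominated by D1 (fees 44≤88, volatility 20.3≤21.0, expected return 16.8≥8.2, max drawdown 5≤31).
D3: not dominated (best fees).
D4: not dominated.
D5: not dominated.
D6: not dominated.
D7: not dominated (best volatility).
D8: dominated by D4 (fees 19≤58, volatility 13.9≤18.2, expected return 16.1≥11.9, max drawdown 22≤28).
Pareto-optimal: D1, D3, D4, D5, D6, D7 → 6.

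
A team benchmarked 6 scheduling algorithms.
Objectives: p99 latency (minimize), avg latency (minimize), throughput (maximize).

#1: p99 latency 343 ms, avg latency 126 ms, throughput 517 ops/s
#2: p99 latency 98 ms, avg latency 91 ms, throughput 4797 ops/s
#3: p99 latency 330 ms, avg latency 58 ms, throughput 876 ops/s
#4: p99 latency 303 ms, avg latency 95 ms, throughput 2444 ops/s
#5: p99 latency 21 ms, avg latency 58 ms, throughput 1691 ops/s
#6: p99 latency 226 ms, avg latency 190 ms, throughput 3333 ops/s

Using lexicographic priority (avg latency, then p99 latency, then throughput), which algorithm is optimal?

#5

First minimize avg latency: best is 58, kept {#3, #5}.
Then minimize p99 latency: best is 21, kept {#5}.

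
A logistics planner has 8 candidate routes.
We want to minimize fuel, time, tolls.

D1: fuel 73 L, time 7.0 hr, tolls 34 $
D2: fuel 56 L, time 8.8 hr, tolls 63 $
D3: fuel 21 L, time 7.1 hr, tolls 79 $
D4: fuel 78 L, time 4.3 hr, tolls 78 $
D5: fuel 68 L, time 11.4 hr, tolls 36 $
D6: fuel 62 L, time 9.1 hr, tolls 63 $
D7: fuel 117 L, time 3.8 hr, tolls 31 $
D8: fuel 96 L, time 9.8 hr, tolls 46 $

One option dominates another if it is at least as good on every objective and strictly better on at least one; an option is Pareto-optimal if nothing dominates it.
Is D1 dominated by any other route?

No

D2: worse on time (8.8 vs 7.0).
D3: worse on time (7.1 vs 7.0).
D4: worse on fuel (78 vs 73).
D5: worse on time (11.4 vs 7.0).
D6: worse on time (9.1 vs 7.0).
D7: worse on fuel (117 vs 73).
D8: worse on fuel (96 vs 73).
No option is at least as good as D1 on every objective and strictly better on one.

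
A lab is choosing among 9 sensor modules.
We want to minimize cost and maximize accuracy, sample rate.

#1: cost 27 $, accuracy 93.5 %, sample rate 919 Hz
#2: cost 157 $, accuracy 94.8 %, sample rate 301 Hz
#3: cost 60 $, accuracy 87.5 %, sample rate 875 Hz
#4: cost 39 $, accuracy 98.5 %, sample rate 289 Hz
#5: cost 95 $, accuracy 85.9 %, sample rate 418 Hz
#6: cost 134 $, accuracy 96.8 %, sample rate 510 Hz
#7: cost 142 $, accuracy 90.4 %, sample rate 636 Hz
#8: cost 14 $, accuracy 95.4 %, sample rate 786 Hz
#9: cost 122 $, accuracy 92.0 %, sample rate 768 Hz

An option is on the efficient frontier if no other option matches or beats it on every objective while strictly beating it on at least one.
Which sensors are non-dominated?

#1: not dominated (best sample rate).
#2: dominated by #6 (cost 134≤157, accuracy 96.8≥94.8, sample rate 510≥301).
#3: dominated by #1 (cost 27≤60, accuracy 93.5≥87.5, sample rate 919≥875).
#4: not dominated (best accuracy).
#5: dominated by #1 (cost 27≤95, accuracy 93.5≥85.9, sample rate 919≥418).
#6: not dominated.
#7: dominated by #1 (cost 27≤142, accuracy 93.5≥90.4, sample rate 919≥636).
#8: not dominated (best cost).
#9: dominated by #1 (cost 27≤122, accuracy 93.5≥92.0, sample rate 919≥768).

#1, #4, #6, #8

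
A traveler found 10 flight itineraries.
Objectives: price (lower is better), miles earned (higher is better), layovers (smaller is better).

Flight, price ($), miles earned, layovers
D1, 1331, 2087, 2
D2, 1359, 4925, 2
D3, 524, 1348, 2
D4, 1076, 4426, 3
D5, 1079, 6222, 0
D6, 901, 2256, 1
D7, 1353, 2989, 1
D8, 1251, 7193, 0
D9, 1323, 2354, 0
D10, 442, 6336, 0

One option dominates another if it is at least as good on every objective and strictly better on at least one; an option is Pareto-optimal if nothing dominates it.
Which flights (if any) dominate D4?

D10

D10: price 442≤1076, miles earned 6336≥4426, layovers 0≤3 — dominates D4.
Others (D1, D2, D3, D5, D6, D7, D8, D9) are each worse than D4 on at least one objective.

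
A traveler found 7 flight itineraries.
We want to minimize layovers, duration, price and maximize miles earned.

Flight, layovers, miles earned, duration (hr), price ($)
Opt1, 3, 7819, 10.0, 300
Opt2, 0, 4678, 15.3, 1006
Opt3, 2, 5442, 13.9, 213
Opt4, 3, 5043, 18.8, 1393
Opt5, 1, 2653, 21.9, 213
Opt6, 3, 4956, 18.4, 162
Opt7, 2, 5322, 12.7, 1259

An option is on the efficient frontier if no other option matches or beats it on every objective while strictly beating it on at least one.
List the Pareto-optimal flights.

Opt1, Opt2, Opt3, Opt5, Opt6, Opt7

Opt1: not dominated (best miles earned).
Opt2: not dominated (best layovers).
Opt3: not dominated.
Opt4: dominated by Opt1 (layovers 3≤3, miles earned 7819≥5043, duration 10.0≤18.8, price 300≤1393).
Opt5: not dominated.
Opt6: not dominated (best price).
Opt7: not dominated.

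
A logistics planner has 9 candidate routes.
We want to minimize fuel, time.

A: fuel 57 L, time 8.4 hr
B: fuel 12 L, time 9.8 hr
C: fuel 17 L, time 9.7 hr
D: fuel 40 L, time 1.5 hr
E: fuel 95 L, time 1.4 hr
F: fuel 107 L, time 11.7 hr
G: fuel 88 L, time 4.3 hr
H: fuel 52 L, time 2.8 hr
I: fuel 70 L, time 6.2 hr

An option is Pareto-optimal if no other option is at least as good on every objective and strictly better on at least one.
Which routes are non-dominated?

A: dominated by D (fuel 40≤57, time 1.5≤8.4).
B: not dominated (best fuel).
C: not dominated.
D: not dominated.
E: not dominated (best time).
F: dominated by A (fuel 57≤107, time 8.4≤11.7).
G: dominated by D (fuel 40≤88, time 1.5≤4.3).
H: dominated by D (fuel 40≤52, time 1.5≤2.8).
I: dominated by D (fuel 40≤70, time 1.5≤6.2).

B, C, D, E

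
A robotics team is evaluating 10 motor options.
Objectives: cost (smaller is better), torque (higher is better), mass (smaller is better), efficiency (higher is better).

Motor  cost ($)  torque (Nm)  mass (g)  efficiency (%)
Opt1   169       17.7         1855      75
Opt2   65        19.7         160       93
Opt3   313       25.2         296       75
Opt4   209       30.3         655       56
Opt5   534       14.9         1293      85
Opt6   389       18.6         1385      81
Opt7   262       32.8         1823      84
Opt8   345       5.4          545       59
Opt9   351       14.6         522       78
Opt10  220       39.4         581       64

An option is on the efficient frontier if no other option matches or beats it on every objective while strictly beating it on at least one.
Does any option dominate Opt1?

Yes

Opt2 vs Opt1: cost 65≤169, torque 19.7≥17.7, mass 160≤1855, efficiency 93≥75 — Opt2 is at least as good on every objective and strictly better on at least one, so Opt2 dominates Opt1.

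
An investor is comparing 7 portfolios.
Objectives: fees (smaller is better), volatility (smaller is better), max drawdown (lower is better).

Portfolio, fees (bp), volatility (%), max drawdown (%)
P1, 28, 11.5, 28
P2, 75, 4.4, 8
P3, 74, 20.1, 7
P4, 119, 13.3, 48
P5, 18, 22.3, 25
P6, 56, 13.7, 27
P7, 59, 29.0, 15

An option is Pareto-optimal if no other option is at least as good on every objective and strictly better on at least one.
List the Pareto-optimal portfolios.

P1, P2, P3, P5, P6, P7

P1: not dominated.
P2: not dominated (best volatility).
P3: not dominated (best max drawdown).
P4: dominated by P1 (fees 28≤119, volatility 11.5≤13.3, max drawdown 28≤48).
P5: not dominated (best fees).
P6: not dominated.
P7: not dominated.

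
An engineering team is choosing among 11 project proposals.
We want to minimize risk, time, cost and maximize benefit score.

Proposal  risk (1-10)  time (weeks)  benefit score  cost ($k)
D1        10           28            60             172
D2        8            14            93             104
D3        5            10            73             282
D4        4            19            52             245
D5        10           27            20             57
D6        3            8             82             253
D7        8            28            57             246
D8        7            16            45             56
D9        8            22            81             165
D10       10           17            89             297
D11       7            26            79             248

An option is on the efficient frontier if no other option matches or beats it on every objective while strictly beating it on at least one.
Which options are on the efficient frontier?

D2, D4, D6, D8, D11

D1: dominated by D2 (risk 8≤10, time 14≤28, benefit score 93≥60, cost 104≤172).
D2: not dominated (best benefit score).
D3: dominated by D6 (risk 3≤5, time 8≤10, benefit score 82≥73, cost 253≤282).
D4: not dominated.
D5: dominated by D8 (risk 7≤10, time 16≤27, benefit score 45≥20, cost 56≤57).
D6: not dominated (best risk).
D7: dominated by D2 (risk 8≤8, time 14≤28, benefit score 93≥57, cost 104≤246).
D8: not dominated (best cost).
D9: dominated by D2 (risk 8≤8, time 14≤22, benefit score 93≥81, cost 104≤165).
D10: dominated by D2 (risk 8≤10, time 14≤17, benefit score 93≥89, cost 104≤297).
D11: not dominated.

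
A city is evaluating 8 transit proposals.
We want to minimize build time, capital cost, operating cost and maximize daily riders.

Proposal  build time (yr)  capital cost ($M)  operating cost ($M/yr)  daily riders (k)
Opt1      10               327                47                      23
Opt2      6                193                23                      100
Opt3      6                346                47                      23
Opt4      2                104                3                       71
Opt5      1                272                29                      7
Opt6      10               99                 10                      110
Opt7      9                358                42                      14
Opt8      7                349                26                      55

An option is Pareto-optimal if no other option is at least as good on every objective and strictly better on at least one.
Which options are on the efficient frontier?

Opt2, Opt4, Opt5, Opt6

Opt1: dominated by Opt2 (build time 6≤10, capital cost 193≤327, operating cost 23≤47, daily riders 100≥23).
Opt2: not dominated.
Opt3: dominated by Opt2 (build time 6≤6, capital cost 193≤346, operating cost 23≤47, daily riders 100≥23).
Opt4: not dominated (best operating cost).
Opt5: not dominated (best build time).
Opt6: not dominated (best capital cost).
Opt7: dominated by Opt2 (build time 6≤9, capital cost 193≤358, operating cost 23≤42, daily riders 100≥14).
Opt8: dominated by Opt2 (build time 6≤7, capital cost 193≤349, operating cost 23≤26, daily riders 100≥55).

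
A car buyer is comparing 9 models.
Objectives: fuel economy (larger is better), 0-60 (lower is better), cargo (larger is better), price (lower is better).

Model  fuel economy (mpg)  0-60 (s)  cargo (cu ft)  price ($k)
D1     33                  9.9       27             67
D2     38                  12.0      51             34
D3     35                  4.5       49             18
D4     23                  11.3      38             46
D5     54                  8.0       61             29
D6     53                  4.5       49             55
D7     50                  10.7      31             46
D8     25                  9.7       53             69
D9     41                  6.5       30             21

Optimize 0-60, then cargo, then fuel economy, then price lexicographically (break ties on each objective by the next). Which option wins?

First minimize 0-60: best is 4.5, kept {D3, D6}.
Then maximize cargo: best is 49, kept {D3, D6}.
Then maximize fuel economy: best is 53, kept {D6}.

D6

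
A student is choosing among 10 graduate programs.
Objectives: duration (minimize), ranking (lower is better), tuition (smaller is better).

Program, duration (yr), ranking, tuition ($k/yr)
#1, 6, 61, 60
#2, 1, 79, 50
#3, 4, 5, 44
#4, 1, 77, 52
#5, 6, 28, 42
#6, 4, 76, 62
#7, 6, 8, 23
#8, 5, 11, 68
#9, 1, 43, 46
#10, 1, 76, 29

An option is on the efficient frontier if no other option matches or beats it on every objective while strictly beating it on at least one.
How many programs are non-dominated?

4

#1: dominated by #3 (duration 4≤6, ranking 5≤61, tuition 44≤60).
#2: dominated by #9 (duration 1≤1, ranking 43≤79, tuition 46≤50).
#3: not dominated (best ranking).
#4: dominated by #9 (duration 1≤1, ranking 43≤77, tuition 46≤52).
#5: dominated by #7 (duration 6≤6, ranking 8≤28, tuition 23≤42).
#6: dominated by #3 (duration 4≤4, ranking 5≤76, tuition 44≤62).
#7: not dominated (best tuition).
#8: dominated by #3 (duration 4≤5, ranking 5≤11, tuition 44≤68).
#9: not dominated.
#10: not dominated.
Pareto-optimal: #3, #7, #9, #10 → 4.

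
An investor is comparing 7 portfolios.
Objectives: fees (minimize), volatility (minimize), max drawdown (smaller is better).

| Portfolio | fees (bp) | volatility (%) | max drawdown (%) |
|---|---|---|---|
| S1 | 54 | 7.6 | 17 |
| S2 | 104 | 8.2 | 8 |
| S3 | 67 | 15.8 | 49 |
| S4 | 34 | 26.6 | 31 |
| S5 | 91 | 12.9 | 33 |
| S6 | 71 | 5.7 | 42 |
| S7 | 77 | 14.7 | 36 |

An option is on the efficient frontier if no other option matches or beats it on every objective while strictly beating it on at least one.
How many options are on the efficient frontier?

S1: not dominated.
S2: not dominated (best max drawdown).
S3: dominated by S1 (fees 54≤67, volatility 7.6≤15.8, max drawdown 17≤49).
S4: not dominated (best fees).
S5: dominated by S1 (fees 54≤91, volatility 7.6≤12.9, max drawdown 17≤33).
S6: not dominated (best volatility).
S7: dominated by S1 (fees 54≤77, volatility 7.6≤14.7, max drawdown 17≤36).
Pareto-optimal: S1, S2, S4, S6 → 4.

4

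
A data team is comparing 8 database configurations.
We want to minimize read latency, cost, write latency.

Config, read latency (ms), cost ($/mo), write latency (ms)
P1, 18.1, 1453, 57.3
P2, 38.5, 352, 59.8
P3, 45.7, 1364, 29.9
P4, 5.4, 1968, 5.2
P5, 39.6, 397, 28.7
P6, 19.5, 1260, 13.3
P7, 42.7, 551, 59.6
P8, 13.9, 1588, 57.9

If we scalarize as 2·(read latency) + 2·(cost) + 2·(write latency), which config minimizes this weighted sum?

P1: 2·18.1 + 2·1453 + 2·57.3 = 3056.8
P2: 2·38.5 + 2·352 + 2·59.8 = 900.6
P3: 2·45.7 + 2·1364 + 2·29.9 = 2879.2
P4: 2·5.4 + 2·1968 + 2·5.2 = 3957.2
P5: 2·39.6 + 2·397 + 2·28.7 = 930.6
P6: 2·19.5 + 2·1260 + 2·13.3 = 2585.6
P7: 2·42.7 + 2·551 + 2·59.6 = 1306.6
P8: 2·13.9 + 2·1588 + 2·57.9 = 3319.6
Lowest: P2 at 900.6.

P2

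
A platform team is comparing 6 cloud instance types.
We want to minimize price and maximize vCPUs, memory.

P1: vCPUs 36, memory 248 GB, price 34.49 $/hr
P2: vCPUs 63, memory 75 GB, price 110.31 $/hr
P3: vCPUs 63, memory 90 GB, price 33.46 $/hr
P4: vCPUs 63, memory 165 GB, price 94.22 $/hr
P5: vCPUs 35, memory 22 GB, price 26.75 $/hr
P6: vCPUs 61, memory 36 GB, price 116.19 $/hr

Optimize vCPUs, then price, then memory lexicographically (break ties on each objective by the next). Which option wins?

First maximize vCPUs: best is 63, kept {P2, P3, P4}.
Then minimize price: best is 33.46, kept {P3}.

P3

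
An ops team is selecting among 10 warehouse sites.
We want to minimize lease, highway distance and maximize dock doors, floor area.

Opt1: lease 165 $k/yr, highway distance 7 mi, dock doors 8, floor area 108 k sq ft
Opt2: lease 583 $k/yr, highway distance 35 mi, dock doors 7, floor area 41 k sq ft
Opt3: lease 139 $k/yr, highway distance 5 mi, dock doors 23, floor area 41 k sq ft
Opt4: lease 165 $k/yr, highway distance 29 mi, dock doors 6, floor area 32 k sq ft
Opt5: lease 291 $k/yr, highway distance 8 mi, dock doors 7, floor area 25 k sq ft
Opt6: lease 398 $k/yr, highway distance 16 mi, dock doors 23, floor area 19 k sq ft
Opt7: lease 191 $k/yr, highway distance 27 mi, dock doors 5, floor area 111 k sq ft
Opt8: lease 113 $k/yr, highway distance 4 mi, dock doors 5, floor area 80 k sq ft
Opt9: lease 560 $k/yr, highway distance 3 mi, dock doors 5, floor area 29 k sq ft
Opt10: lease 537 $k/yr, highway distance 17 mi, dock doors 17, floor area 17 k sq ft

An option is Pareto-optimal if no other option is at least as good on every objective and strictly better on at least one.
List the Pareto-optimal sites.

Opt1, Opt3, Opt7, Opt8, Opt9

Opt1: not dominated.
Opt2: dominated by Opt1 (lease 165≤583, highway distance 7≤35, dock doors 8≥7, floor area 108≥41).
Opt3: not dominated.
Opt4: dominated by Opt1 (lease 165≤165, highway distance 7≤29, dock doors 8≥6, floor area 108≥32).
Opt5: dominated by Opt1 (lease 165≤291, highway distance 7≤8, dock doors 8≥7, floor area 108≥25).
Opt6: dominated by Opt3 (lease 139≤398, highway distance 5≤16, dock doors 23≥23, floor area 41≥19).
Opt7: not dominated (best floor area).
Opt8: not dominated (best lease).
Opt9: not dominated (best highway distance).
Opt10: dominated by Opt3 (lease 139≤537, highway distance 5≤17, dock doors 23≥17, floor area 41≥17).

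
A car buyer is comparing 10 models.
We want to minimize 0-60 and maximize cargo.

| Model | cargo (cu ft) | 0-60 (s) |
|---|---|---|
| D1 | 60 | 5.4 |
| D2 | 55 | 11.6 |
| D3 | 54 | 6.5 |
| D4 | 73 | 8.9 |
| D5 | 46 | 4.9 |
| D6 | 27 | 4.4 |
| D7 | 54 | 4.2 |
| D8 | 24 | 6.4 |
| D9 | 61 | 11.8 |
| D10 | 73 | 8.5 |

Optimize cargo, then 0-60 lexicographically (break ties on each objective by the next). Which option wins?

First maximize cargo: best is 73, kept {D4, D10}.
Then minimize 0-60: best is 8.5, kept {D10}.

D10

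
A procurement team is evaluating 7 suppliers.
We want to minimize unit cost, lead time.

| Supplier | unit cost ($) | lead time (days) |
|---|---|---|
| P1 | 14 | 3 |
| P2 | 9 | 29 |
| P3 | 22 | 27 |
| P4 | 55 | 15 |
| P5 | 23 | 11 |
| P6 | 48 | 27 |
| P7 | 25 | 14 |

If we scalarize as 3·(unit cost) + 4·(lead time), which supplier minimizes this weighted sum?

P1

P1: 3·14 + 4·3 = 54
P2: 3·9 + 4·29 = 143
P3: 3·22 + 4·27 = 174
P4: 3·55 + 4·15 = 225
P5: 3·23 + 4·11 = 113
P6: 3·48 + 4·27 = 252
P7: 3·25 + 4·14 = 131
Lowest: P1 at 54.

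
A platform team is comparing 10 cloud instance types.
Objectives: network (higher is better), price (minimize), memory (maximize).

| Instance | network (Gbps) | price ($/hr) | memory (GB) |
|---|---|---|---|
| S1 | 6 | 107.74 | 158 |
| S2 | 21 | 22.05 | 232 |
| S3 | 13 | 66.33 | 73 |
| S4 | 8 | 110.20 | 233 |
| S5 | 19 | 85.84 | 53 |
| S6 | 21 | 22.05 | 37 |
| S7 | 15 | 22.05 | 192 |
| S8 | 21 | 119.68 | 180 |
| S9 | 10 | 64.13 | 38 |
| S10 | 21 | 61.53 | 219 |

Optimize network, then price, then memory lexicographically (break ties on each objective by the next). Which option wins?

First maximize network: best is 21, kept {S2, S6, S8, S10}.
Then minimize price: best is 22.05, kept {S2, S6}.
Then maximize memory: best is 232, kept {S2}.

S2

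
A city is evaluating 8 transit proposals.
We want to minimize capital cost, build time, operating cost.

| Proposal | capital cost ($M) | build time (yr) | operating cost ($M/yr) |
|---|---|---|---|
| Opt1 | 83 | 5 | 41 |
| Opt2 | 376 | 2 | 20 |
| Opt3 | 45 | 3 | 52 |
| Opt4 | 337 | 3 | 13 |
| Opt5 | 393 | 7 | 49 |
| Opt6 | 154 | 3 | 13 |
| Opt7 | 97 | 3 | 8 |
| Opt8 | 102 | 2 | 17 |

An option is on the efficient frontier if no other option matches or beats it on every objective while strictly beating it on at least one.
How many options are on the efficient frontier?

Opt1: not dominated.
Opt2: dominated by Opt8 (capital cost 102≤376, build time 2≤2, operating cost 17≤20).
Opt3: not dominated (best capital cost).
Opt4: dominated by Opt6 (capital cost 154≤337, build time 3≤3, operating cost 13≤13).
Opt5: dominated by Opt1 (capital cost 83≤393, build time 5≤7, operating cost 41≤49).
Opt6: dominated by Opt7 (capital cost 97≤154, build time 3≤3, operating cost 8≤13).
Opt7: not dominated (best operating cost).
Opt8: not dominated.
Pareto-optimal: Opt1, Opt3, Opt7, Opt8 → 4.

4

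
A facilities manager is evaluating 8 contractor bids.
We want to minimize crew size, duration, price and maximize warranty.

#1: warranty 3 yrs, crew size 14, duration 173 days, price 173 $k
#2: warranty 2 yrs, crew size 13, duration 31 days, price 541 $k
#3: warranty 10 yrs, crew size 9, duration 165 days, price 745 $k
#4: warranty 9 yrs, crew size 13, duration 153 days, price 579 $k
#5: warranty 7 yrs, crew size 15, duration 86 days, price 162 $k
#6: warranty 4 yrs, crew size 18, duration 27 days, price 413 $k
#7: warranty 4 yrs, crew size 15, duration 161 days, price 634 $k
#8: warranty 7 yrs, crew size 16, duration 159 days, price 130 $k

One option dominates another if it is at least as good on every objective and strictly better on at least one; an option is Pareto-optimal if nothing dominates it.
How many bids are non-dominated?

7

#1: not dominated.
#2: not dominated.
#3: not dominated (best warranty).
#4: not dominated.
#5: not dominated.
#6: not dominated (best duration).
#7: dominated by #4 (warranty 9≥4, crew size 13≤15, duration 153≤161, price 579≤634).
#8: not dominated (best price).
Pareto-optimal: #1, #2, #3, #4, #5, #6, #8 → 7.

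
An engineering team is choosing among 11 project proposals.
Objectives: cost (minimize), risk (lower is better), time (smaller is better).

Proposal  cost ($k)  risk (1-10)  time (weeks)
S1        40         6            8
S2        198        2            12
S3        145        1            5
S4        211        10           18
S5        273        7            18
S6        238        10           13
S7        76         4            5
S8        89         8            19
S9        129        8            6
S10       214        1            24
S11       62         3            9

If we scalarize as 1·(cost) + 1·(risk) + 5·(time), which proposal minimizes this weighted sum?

S1

S1: 1·40 + 1·6 + 5·8 = 86
S2: 1·198 + 1·2 + 5·12 = 260
S3: 1·145 + 1·1 + 5·5 = 171
S4: 1·211 + 1·10 + 5·18 = 311
S5: 1·273 + 1·7 + 5·18 = 370
S6: 1·238 + 1·10 + 5·13 = 313
S7: 1·76 + 1·4 + 5·5 = 105
S8: 1·89 + 1·8 + 5·19 = 192
S9: 1·129 + 1·8 + 5·6 = 167
S10: 1·214 + 1·1 + 5·24 = 335
S11: 1·62 + 1·3 + 5·9 = 110
Lowest: S1 at 86.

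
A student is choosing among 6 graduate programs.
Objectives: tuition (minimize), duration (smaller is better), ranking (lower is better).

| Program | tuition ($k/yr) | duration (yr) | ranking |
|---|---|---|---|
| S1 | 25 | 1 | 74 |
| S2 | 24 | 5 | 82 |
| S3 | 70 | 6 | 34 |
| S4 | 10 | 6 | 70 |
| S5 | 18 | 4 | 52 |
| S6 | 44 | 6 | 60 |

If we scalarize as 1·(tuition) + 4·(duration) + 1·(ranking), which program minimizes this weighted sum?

S5

S1: 1·25 + 4·1 + 1·74 = 103
S2: 1·24 + 4·5 + 1·82 = 126
S3: 1·70 + 4·6 + 1·34 = 128
S4: 1·10 + 4·6 + 1·70 = 104
S5: 1·18 + 4·4 + 1·52 = 86
S6: 1·44 + 4·6 + 1·60 = 128
Lowest: S5 at 86.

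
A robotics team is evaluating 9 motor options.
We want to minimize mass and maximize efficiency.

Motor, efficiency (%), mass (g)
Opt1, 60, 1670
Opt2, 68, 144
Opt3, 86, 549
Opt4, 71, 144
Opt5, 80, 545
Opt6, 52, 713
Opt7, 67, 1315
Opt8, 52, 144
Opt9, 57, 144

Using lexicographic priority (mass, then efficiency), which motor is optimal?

First minimize mass: best is 144, kept {Opt2, Opt4, Opt8, Opt9}.
Then maximize efficiency: best is 71, kept {Opt4}.

Opt4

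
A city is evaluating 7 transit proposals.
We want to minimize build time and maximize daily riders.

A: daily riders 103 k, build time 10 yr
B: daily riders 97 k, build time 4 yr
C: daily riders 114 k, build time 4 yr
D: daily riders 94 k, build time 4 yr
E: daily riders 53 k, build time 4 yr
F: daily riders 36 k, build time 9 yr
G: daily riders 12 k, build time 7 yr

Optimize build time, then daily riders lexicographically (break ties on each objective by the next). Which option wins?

C

First minimize build time: best is 4, kept {B, C, D, E}.
Then maximize daily riders: best is 114, kept {C}.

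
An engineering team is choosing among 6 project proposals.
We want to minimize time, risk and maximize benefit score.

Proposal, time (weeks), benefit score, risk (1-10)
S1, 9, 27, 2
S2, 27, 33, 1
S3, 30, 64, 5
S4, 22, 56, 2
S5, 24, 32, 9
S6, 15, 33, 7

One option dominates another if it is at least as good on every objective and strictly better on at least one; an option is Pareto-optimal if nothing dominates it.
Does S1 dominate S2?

No

S1 vs S2: S1 is worse on benefit score (27 vs 33), so it does not dominate S2.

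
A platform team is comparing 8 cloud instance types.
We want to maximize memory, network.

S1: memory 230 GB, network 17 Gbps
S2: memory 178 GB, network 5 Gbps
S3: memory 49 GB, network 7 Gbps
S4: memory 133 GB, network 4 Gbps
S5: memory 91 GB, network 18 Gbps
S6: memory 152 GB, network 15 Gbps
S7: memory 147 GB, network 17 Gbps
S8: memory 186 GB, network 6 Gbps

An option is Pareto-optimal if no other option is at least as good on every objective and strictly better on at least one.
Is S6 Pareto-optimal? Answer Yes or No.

No

S1 vs S6: memory 230≥152, network 17≥15 — S1 is at least as good on every objective and strictly better on at least one, so S1 dominates S6.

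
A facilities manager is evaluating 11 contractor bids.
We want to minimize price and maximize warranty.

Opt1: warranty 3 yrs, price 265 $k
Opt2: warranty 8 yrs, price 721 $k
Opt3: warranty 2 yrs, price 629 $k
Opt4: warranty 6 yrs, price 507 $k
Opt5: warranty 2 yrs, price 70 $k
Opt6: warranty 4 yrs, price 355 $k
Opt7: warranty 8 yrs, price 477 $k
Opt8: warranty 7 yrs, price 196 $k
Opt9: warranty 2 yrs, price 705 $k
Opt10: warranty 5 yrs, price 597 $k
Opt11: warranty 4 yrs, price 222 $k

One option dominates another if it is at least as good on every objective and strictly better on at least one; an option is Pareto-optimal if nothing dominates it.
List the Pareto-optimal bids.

Opt1: dominated by Opt8 (warranty 7≥3, price 196≤265).
Opt2: dominated by Opt7 (warranty 8≥8, price 477≤721).
Opt3: dominated by Opt1 (warranty 3≥2, price 265≤629).
Opt4: dominated by Opt7 (warranty 8≥6, price 477≤507).
Opt5: not dominated (best price).
Opt6: dominated by Opt8 (warranty 7≥4, price 196≤355).
Opt7: not dominated.
Opt8: not dominated.
Opt9: dominated by Opt1 (warranty 3≥2, price 265≤705).
Opt10: dominated by Opt4 (warranty 6≥5, price 507≤597).
Opt11: dominated by Opt8 (warranty 7≥4, price 196≤222).

Opt5, Opt7, Opt8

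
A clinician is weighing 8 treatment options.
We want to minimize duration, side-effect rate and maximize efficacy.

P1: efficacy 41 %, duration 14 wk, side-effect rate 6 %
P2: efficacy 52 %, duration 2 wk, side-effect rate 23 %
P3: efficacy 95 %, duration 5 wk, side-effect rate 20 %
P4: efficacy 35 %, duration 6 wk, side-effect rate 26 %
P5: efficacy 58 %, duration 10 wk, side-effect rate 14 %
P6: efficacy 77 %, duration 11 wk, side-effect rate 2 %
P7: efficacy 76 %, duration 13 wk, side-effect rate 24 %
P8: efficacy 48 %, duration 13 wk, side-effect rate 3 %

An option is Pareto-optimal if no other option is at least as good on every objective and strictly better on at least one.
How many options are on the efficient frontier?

P1: dominated by P6 (efficacy 77≥41, duration 11≤14, side-effect rate 2≤6).
P2: not dominated (best duration).
P3: not dominated (best efficacy).
P4: dominated by P2 (efficacy 52≥35, duration 2≤6, side-effect rate 23≤26).
P5: not dominated.
P6: not dominated (best side-effect rate).
P7: dominated by P3 (efficacy 95≥76, duration 5≤13, side-effect rate 20≤24).
P8: dominated by P6 (efficacy 77≥48, duration 11≤13, side-effect rate 2≤3).
Pareto-optimal: P2, P3, P5, P6 → 4.

4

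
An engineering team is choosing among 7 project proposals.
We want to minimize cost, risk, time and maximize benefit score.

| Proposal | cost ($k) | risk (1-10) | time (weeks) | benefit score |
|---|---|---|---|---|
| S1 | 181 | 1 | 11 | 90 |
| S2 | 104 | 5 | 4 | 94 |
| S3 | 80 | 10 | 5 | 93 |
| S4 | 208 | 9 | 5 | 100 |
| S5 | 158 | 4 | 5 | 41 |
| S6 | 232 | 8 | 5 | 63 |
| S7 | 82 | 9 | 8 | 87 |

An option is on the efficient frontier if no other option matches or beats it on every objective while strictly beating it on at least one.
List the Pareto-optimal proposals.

S1: not dominated (best risk).
S2: not dominated (best time).
S3: not dominated (best cost).
S4: not dominated (best benefit score).
S5: not dominated.
S6: dominated by S2 (cost 104≤232, risk 5≤8, time 4≤5, benefit score 94≥63).
S7: not dominated.

S1, S2, S3, S4, S5, S7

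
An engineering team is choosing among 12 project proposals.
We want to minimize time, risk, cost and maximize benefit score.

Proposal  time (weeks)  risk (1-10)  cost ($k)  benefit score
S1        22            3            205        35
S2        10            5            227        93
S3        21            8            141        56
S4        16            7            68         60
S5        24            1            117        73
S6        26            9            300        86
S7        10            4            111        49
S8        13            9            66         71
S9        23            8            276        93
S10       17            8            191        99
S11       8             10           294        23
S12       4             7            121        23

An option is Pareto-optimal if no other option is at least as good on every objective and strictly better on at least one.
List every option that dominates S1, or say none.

S2: worse on risk (5 vs 3).
S3: worse on risk (8 vs 3).
S4: worse on risk (7 vs 3).
S5: worse on time (24 vs 22).
S6: worse on time (26 vs 22).
S7: worse on risk (4 vs 3).
S8: worse on risk (9 vs 3).
S9: worse on time (23 vs 22).
S10: worse on risk (8 vs 3).
S11: worse on risk (10 vs 3).
S12: worse on risk (7 vs 3).
No option dominates S1.

none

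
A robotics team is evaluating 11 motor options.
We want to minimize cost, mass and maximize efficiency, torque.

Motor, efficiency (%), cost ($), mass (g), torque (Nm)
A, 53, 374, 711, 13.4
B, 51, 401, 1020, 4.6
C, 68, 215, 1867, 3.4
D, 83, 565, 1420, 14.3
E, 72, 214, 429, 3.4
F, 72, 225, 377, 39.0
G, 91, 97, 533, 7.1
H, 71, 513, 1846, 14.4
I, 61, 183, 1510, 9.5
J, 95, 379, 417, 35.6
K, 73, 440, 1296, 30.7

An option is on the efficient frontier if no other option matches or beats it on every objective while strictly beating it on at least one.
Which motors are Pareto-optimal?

A: dominated by F (efficiency 72≥53, cost 225≤374, mass 377≤711, torque 39.0≥13.4).
B: dominated by A (efficiency 53≥51, cost 374≤401, mass 711≤1020, torque 13.4≥4.6).
C: dominated by E (efficiency 72≥68, cost 214≤215, mass 429≤1867, torque 3.4≥3.4).
D: dominated by J (efficiency 95≥83, cost 379≤565, mass 417≤1420, torque 35.6≥14.3).
E: not dominated.
F: not dominated (best mass).
G: not dominated (best cost).
H: dominated by F (efficiency 72≥71, cost 225≤513, mass 377≤1846, torque 39.0≥14.4).
I: not dominated.
J: not dominated (best efficiency).
K: dominated by J (efficiency 95≥73, cost 379≤440, mass 417≤1296, torque 35.6≥30.7).

E, F, G, I, J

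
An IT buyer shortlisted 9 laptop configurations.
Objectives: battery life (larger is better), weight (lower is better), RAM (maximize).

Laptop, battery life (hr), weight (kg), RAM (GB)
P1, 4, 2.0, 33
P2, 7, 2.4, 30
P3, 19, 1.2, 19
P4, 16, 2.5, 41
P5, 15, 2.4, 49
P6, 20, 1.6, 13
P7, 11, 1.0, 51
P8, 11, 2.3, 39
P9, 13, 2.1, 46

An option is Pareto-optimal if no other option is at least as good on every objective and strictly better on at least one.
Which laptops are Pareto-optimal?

P3, P4, P5, P6, P7, P9

P1: dominated by P7 (battery life 11≥4, weight 1.0≤2.0, RAM 51≥33).
P2: dominated by P5 (battery life 15≥7, weight 2.4≤2.4, RAM 49≥30).
P3: not dominated.
P4: not dominated.
P5: not dominated.
P6: not dominated (best battery life).
P7: not dominated (best weight).
P8: dominated by P7 (battery life 11≥11, weight 1.0≤2.3, RAM 51≥39).
P9: not dominated.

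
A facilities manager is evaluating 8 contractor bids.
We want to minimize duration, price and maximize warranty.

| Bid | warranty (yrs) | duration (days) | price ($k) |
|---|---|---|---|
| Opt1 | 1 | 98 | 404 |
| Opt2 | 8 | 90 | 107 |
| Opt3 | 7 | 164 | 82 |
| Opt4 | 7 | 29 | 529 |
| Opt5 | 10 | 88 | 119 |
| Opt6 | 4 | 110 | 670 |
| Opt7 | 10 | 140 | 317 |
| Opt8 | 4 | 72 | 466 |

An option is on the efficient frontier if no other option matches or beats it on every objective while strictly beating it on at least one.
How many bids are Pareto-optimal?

Opt1: dominated by Opt2 (warranty 8≥1, duration 90≤98, price 107≤404).
Opt2: not dominated.
Opt3: not dominated (best price).
Opt4: not dominated (best duration).
Opt5: not dominated.
Opt6: dominated by Opt2 (warranty 8≥4, duration 90≤110, price 107≤670).
Opt7: dominated by Opt5 (warranty 10≥10, duration 88≤140, price 119≤317).
Opt8: not dominated.
Pareto-optimal: Opt2, Opt3, Opt4, Opt5, Opt8 → 5.

5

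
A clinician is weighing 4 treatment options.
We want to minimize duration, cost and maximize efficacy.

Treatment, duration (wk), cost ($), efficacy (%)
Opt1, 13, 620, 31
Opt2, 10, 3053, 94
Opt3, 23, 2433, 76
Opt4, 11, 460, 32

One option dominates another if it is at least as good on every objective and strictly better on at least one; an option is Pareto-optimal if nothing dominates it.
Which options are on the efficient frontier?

Opt2, Opt3, Opt4

Opt1: dominated by Opt4 (duration 11≤13, cost 460≤620, efficacy 32≥31).
Opt2: not dominated (best duration).
Opt3: not dominated.
Opt4: not dominated (best cost).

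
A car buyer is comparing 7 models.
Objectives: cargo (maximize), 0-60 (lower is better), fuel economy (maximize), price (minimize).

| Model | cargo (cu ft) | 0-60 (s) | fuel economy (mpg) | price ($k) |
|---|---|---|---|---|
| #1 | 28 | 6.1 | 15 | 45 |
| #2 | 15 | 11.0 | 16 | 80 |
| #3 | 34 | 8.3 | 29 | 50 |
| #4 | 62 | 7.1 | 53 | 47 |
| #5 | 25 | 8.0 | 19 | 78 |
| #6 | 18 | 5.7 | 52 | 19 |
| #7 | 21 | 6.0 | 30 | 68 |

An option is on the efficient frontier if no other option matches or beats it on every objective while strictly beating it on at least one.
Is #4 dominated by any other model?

No

#1: worse on cargo (28 vs 62).
#2: worse on cargo (15 vs 62).
#3: worse on cargo (34 vs 62).
#5: worse on cargo (25 vs 62).
#6: worse on cargo (18 vs 62).
#7: worse on cargo (21 vs 62).
No option is at least as good as #4 on every objective and strictly better on one.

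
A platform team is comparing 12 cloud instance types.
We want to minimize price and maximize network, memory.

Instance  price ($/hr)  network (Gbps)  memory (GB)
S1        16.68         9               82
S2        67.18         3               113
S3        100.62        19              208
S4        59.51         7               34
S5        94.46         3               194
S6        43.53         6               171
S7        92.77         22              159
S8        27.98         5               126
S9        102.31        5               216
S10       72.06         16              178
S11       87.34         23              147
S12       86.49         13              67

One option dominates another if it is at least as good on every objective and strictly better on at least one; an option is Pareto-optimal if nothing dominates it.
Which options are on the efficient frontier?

S1, S3, S5, S6, S7, S8, S9, S10, S11

S1: not dominated (best price).
S2: dominated by S6 (price 43.53≤67.18, network 6≥3, memory 171≥113).
S3: not dominated.
S4: dominated by S1 (price 16.68≤59.51, network 9≥7, memory 82≥34).
S5: not dominated.
S6: not dominated.
S7: not dominated.
S8: not dominated.
S9: not dominated (best memory).
S10: not dominated.
S11: not dominated (best network).
S12: dominated by S10 (price 72.06≤86.49, network 16≥13, memory 178≥67).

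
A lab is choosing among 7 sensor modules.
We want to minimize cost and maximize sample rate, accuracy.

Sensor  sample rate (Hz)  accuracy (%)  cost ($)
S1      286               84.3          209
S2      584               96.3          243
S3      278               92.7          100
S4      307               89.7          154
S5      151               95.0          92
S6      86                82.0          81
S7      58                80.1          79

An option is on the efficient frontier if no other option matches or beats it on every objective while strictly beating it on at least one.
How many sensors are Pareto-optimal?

S1: dominated by S4 (sample rate 307≥286, accuracy 89.7≥84.3, cost 154≤209).
S2: not dominated (best sample rate).
S3: not dominated.
S4: not dominated.
S5: not dominated.
S6: not dominated.
S7: not dominated (best cost).
Pareto-optimal: S2, S3, S4, S5, S6, S7 → 6.

6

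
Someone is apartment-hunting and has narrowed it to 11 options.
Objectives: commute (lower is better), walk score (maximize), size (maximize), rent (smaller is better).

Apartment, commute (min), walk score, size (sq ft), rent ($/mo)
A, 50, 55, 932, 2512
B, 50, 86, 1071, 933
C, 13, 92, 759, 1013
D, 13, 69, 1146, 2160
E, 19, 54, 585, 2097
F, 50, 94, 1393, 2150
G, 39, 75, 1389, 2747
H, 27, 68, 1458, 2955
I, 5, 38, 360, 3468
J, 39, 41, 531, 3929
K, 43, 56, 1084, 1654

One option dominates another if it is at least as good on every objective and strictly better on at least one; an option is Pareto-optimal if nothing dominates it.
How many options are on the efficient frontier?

8

A: dominated by B (commute 50≤50, walk score 86≥55, size 1071≥932, rent 933≤2512).
B: not dominated (best rent).
C: not dominated.
D: not dominated.
E: dominated by C (commute 13≤19, walk score 92≥54, size 759≥585, rent 1013≤2097).
F: not dominated (best walk score).
G: not dominated.
H: not dominated (best size).
I: not dominated (best commute).
J: dominated by C (commute 13≤39, walk score 92≥41, size 759≥531, rent 1013≤3929).
K: not dominated.
Pareto-optimal: B, C, D, F, G, H, I, K → 8.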